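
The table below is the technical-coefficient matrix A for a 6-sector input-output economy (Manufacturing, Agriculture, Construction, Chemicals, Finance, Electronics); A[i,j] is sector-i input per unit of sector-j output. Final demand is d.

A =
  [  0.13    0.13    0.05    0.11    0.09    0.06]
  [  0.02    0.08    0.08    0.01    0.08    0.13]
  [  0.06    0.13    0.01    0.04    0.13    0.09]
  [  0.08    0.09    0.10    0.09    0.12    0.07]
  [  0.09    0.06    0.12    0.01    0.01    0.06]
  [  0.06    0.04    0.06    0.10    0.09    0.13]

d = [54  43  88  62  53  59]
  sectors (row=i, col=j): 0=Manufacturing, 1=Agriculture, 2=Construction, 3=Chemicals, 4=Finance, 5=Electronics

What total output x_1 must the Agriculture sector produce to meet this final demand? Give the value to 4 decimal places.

86.4037

Form M = I − A:
  [  0.87   -0.13   -0.05   -0.11   -0.09   -0.06]
  [ -0.02    0.92   -0.08   -0.01   -0.08   -0.13]
  [ -0.06   -0.13    0.99   -0.04   -0.13   -0.09]
  [ -0.08   -0.09   -0.10    0.91   -0.12   -0.07]
  [ -0.09   -0.06   -0.12   -0.01    0.99   -0.06]
  [ -0.06   -0.04   -0.06   -0.10   -0.09    0.87]
Leontief inverse L = M⁻¹:
  [  1.2088    0.2244    0.1280    0.1734    0.1801    0.1565]
  [  0.0680    1.1377    0.1296    0.0501    0.1395    0.2017]
  [  0.1180    0.1966    1.0741    0.0843    0.1932    0.1687]
  [  0.1538    0.1787    0.1727    1.1471    0.2048    0.1616]
  [  0.1375    0.1219    0.1590    0.0501    1.0705    0.1220]
  [  0.1265    0.1145    0.1252    0.1571    0.1664    1.2123]
Total output x = L · d:
  x_0 = 1.2088·54 + 0.2244·43 + 0.1280·88 + 0.1734·62 + 0.1801·53 + 0.1565·59 = 115.7162
  x_1 = 0.0680·54 + 1.1377·43 + 0.1296·88 + 0.0501·62 + 0.1395·53 + 0.2017·59 = 86.4037
  x_2 = 0.1180·54 + 0.1966·43 + 1.0741·88 + 0.0843·62 + 0.1932·53 + 0.1687·59 = 134.7705
  x_3 = 0.1538·54 + 0.1787·43 + 0.1727·88 + 1.1471·62 + 0.2048·53 + 0.1616·59 = 122.6986
  x_4 = 0.1375·54 + 0.1219·43 + 0.1590·88 + 0.0501·62 + 1.0705·53 + 0.1220·59 = 93.7068
  x_5 = 0.1265·54 + 0.1145·43 + 0.1252·88 + 0.1571·62 + 0.1664·53 + 1.2123·59 = 112.8607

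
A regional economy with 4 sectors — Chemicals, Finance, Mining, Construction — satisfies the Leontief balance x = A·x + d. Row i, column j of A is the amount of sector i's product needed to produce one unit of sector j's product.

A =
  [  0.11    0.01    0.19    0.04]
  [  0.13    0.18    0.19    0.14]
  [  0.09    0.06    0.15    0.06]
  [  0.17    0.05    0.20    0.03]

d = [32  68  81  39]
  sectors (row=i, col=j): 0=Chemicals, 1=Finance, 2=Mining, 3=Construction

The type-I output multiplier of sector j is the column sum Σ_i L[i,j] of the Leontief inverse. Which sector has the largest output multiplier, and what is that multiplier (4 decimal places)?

Mining (2.2694)

Form M = I − A:
  [  0.89   -0.01   -0.19   -0.04]
  [ -0.13    0.82   -0.19   -0.14]
  [ -0.09   -0.06    0.85   -0.06]
  [ -0.17   -0.05   -0.20    0.97]
Leontief inverse L = M⁻¹:
  [  1.1722    0.0397    0.2878    0.0719]
  [  0.2662    1.2648    0.3935    0.2179]
  [  0.1607    0.1000    1.2580    0.0989]
  [  0.2523    0.0928    0.3301    1.0751]
Total output x = L · d:
  x_0 = 1.1722·32 + 0.0397·68 + 0.2878·81 + 0.0719·39 = 66.3308
  x_1 = 0.2662·32 + 1.2648·68 + 0.3935·81 + 0.2179·39 = 134.8949
  x_2 = 0.1607·32 + 0.1000·68 + 1.2580·81 + 0.0989·39 = 117.7019
  x_3 = 0.2523·32 + 0.0928·68 + 0.3301·81 + 1.0751·39 = 83.0530
Output multipliers (column sums of L):
  Chemicals: 1.8514
  Finance: 1.4974
  Mining: 2.2694
  Construction: 1.4638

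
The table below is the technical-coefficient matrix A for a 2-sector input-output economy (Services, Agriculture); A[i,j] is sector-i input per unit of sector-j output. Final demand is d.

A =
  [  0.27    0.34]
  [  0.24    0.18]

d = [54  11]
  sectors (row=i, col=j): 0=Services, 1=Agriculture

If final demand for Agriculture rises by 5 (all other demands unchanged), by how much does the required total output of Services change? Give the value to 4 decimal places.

Form M = I − A:
  [  0.73   -0.34]
  [ -0.24    0.82]
Leontief inverse L = M⁻¹:
  [  1.5861    0.6576]
  [  0.4642    1.4120]
Total output x = L · d:
  x_0 = 1.5861·54 + 0.6576·11 = 92.8820
  x_1 = 0.4642·54 + 1.4120·11 = 40.5996
Δx_0 = L[0,1] · Δd_1 = 0.6576 · 5 = 3.2882

3.2882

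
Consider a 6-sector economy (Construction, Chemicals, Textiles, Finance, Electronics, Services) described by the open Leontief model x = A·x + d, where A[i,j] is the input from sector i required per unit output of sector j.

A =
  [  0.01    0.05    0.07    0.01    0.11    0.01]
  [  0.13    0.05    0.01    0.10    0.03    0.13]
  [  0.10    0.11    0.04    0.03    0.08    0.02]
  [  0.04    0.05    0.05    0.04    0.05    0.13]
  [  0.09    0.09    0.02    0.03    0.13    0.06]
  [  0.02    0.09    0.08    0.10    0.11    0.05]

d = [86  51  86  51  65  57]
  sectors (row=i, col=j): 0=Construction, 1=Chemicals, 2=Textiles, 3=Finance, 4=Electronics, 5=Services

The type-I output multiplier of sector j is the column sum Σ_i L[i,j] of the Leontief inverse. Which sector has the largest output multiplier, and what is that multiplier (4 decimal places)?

Form M = I − A:
  [  0.99   -0.05   -0.07   -0.01   -0.11   -0.01]
  [ -0.13    0.95   -0.01   -0.10   -0.03   -0.13]
  [ -0.10   -0.11    0.96   -0.03   -0.08   -0.02]
  [ -0.04   -0.05   -0.05    0.96   -0.05   -0.13]
  [ -0.09   -0.09   -0.02   -0.03    0.87   -0.06]
  [ -0.02   -0.09   -0.08   -0.10   -0.11    0.95]
Leontief inverse L = M⁻¹:
  [  1.0454    0.0842    0.0850    0.0310    0.1495    0.0380]
  [  0.1671    1.1001    0.0477    0.1393    0.0940    0.1783]
  [  0.1433    0.1524    1.0648    0.0612    0.1326    0.0615]
  [  0.0768    0.0956    0.0789    1.0758    0.1035    0.1693]
  [  0.1365    0.1393    0.0485    0.0658    1.1931    0.1059]
  [  0.0738    0.1450    0.1099    0.1399    0.1723    1.1056]
Total output x = L · d:
  x_0 = 1.0454·86 + 0.0842·51 + 0.0850·86 + 0.0310·51 + 0.1495·65 + 0.0380·57 = 114.9671
  x_1 = 0.1671·86 + 1.1001·51 + 0.0477·86 + 0.1393·51 + 0.0940·65 + 0.1783·57 = 97.9527
  x_2 = 0.1433·86 + 0.1524·51 + 1.0648·86 + 0.0612·51 + 0.1326·65 + 0.0615·57 = 126.9207
  x_3 = 0.0768·86 + 0.0956·51 + 0.0789·86 + 1.0758·51 + 0.1035·65 + 0.1693·57 = 89.5109
  x_4 = 0.1365·86 + 0.1393·51 + 0.0485·86 + 0.0658·51 + 1.1931·65 + 0.1059·57 = 109.9529
  x_5 = 0.0738·86 + 0.1450·51 + 0.1099·86 + 0.1399·51 + 0.1723·65 + 1.1056·57 = 104.5417
Output multipliers (column sums of L):
  Construction: 1.6428
  Chemicals: 1.7168
  Textiles: 1.4348
  Finance: 1.5129
  Electronics: 1.8449
  Services: 1.6586

Electronics (1.8449)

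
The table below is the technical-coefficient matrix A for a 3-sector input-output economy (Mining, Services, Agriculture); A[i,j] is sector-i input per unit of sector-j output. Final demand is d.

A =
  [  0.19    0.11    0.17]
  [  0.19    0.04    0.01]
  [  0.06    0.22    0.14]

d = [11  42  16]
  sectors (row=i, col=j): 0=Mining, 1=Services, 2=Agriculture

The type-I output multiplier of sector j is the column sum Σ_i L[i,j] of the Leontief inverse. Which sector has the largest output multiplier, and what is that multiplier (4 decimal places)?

Mining (1.7196)

Form M = I − A:
  [  0.81   -0.11   -0.17]
  [ -0.19    0.96   -0.01]
  [ -0.06   -0.22    0.86]
Leontief inverse L = M⁻¹:
  [  1.3028    0.2089    0.2600]
  [  0.2595    1.0860    0.0639]
  [  0.1573    0.2924    1.1973]
Total output x = L · d:
  x_0 = 1.3028·11 + 0.2089·42 + 0.2600·16 = 27.2623
  x_1 = 0.2595·11 + 1.0860·42 + 0.0639·16 = 49.4912
  x_2 = 0.1573·11 + 0.2924·42 + 1.1973·16 = 33.1672
Output multipliers (column sums of L):
  Mining: 1.7196
  Services: 1.5873
  Agriculture: 1.5212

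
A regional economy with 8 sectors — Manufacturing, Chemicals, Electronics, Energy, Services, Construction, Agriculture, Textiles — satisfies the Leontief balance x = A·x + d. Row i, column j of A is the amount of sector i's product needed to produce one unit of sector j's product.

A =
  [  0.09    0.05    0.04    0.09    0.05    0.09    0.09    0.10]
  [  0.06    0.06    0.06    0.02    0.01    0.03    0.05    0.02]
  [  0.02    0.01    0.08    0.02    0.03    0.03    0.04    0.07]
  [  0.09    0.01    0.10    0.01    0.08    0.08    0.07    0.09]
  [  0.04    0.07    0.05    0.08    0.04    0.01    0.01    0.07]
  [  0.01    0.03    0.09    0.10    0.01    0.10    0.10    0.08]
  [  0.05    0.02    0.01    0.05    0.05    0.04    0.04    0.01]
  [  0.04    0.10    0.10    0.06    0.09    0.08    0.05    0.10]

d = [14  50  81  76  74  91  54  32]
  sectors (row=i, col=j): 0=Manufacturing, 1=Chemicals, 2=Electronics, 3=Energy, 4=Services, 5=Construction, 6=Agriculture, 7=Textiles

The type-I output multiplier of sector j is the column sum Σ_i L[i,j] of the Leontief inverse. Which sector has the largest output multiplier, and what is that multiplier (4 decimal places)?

Textiles (1.9775)

Form M = I − A:
  [  0.91   -0.05   -0.04   -0.09   -0.05   -0.09   -0.09   -0.10]
  [ -0.06    0.94   -0.06   -0.02   -0.01   -0.03   -0.05   -0.02]
  [ -0.02   -0.01    0.92   -0.02   -0.03   -0.03   -0.04   -0.07]
  [ -0.09   -0.01   -0.10    0.99   -0.08   -0.08   -0.07   -0.09]
  [ -0.04   -0.07   -0.05   -0.08    0.96   -0.01   -0.01   -0.07]
  [ -0.01   -0.03   -0.09   -0.10   -0.01    0.90   -0.10   -0.08]
  [ -0.05   -0.02   -0.01   -0.05   -0.05   -0.04    0.96   -0.01]
  [ -0.04   -0.10   -0.10   -0.06   -0.09   -0.08   -0.05    0.90]
Leontief inverse L = M⁻¹:
  [  1.1455    0.0987    0.1148    0.1514    0.1033    0.1590    0.1552    0.1774]
  [  0.0871    1.0819    0.0941    0.0479    0.0328    0.0610    0.0815    0.0547]
  [  0.0431    0.0337    1.1176    0.0477    0.0558    0.0602    0.0683    0.1077]
  [  0.1333    0.0533    0.1638    1.0663    0.1242    0.1363    0.1236    0.1585]
  [  0.0754    0.1012    0.0984    0.1120    1.0731    0.0486    0.0470    0.1178]
  [  0.0521    0.0654    0.1558    0.1469    0.0540    1.1569    0.1540    0.1428]
  [  0.0759    0.0404    0.0416    0.0781    0.0727    0.0695    1.0686    0.0441]
  [  0.0907    0.1501    0.1767    0.1170    0.1388    0.1412    0.1095    1.1745]
Total output x = L · d:
  x_0 = 1.1455·14 + 0.0987·50 + 0.1148·81 + 0.1514·76 + 0.1033·74 + 0.1590·91 + 0.1552·54 + 0.1774·32 = 77.9530
  x_1 = 0.0871·14 + 1.0819·50 + 0.0941·81 + 0.0479·76 + 0.0328·74 + 0.0610·91 + 0.0815·54 + 0.0547·32 = 80.7112
  x_2 = 0.0431·14 + 0.0337·50 + 1.1176·81 + 0.0477·76 + 0.0558·74 + 0.0602·91 + 0.0683·54 + 0.1077·32 = 113.1738
  x_3 = 0.1333·14 + 0.0533·50 + 0.1638·81 + 1.0663·76 + 0.1242·74 + 0.1363·91 + 0.1236·54 + 0.1585·32 = 132.1740
  x_4 = 0.0754·14 + 0.1012·50 + 0.0984·81 + 0.1120·76 + 1.0731·74 + 0.0486·91 + 0.0470·54 + 0.1178·32 = 112.7435
  x_5 = 0.0521·14 + 0.0654·50 + 0.1558·81 + 0.1469·76 + 0.0540·74 + 1.1569·91 + 0.1540·54 + 0.1428·32 = 149.9325
  x_6 = 0.0759·14 + 0.0404·50 + 0.0416·81 + 0.0781·76 + 0.0727·74 + 0.0695·91 + 1.0686·54 + 0.0441·32 = 83.2008
  x_7 = 0.0907·14 + 0.1501·50 + 0.1767·81 + 0.1170·76 + 0.1388·74 + 0.1412·91 + 0.1095·54 + 1.1745·32 = 98.5985
Output multipliers (column sums of L):
  Manufacturing: 1.7031
  Chemicals: 1.6246
  Electronics: 1.9629
  Energy: 1.7674
  Services: 1.6545
  Construction: 1.8326
  Agriculture: 1.8077
  Textiles: 1.9775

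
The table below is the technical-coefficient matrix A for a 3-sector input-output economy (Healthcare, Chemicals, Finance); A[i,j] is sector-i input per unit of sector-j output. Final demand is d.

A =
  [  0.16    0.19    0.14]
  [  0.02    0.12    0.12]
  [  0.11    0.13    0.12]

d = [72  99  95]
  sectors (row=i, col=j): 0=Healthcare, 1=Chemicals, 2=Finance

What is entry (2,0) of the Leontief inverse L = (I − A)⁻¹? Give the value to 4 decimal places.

Form M = I − A:
  [  0.84   -0.19   -0.14]
  [ -0.02    0.88   -0.12]
  [ -0.11   -0.13    0.88]
Leontief inverse L = M⁻¹:
  [  1.2286    0.3002    0.2364]
  [  0.0499    1.1719    0.1677]
  [  0.1609    0.2106    1.1907]
Total output x = L · d:
  x_0 = 1.2286·72 + 0.3002·99 + 0.2364·95 = 140.6328
  x_1 = 0.0499·72 + 1.1719·99 + 0.1677·95 = 135.5449
  x_2 = 0.1609·72 + 0.2106·99 + 1.1907·95 = 145.5573

L[2,0] = 0.1609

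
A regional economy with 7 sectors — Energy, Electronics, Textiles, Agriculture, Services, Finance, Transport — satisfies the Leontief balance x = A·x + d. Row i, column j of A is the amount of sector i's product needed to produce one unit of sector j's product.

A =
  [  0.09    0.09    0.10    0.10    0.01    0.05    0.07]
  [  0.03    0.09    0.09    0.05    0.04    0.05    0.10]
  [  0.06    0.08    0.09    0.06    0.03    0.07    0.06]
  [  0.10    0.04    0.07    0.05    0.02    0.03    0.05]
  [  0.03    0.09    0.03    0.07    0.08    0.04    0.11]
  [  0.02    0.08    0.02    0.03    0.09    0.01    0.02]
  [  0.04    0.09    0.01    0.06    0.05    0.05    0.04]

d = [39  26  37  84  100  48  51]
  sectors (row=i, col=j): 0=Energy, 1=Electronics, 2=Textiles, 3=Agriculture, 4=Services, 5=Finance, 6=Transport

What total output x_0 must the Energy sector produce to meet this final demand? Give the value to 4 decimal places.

82.0861

Form M = I − A:
  [  0.91   -0.09   -0.10   -0.10   -0.01   -0.05   -0.07]
  [ -0.03    0.91   -0.09   -0.05   -0.04   -0.05   -0.10]
  [ -0.06   -0.08    0.91   -0.06   -0.03   -0.07   -0.06]
  [ -0.10   -0.04   -0.07    0.95   -0.02   -0.03   -0.05]
  [ -0.03   -0.09   -0.03   -0.07    0.92   -0.04   -0.11]
  [ -0.02   -0.08   -0.02   -0.03   -0.09    0.99   -0.02]
  [ -0.04   -0.09   -0.01   -0.06   -0.05   -0.05    0.96]
Leontief inverse L = M⁻¹:
  [  1.1400    0.1577    0.1573    0.1521    0.0432    0.0893    0.1241]
  [  0.0679    1.1509    0.1344    0.0937    0.0735    0.0844    0.1483]
  [  0.1002    0.1405    1.1374    0.1045    0.0626    0.1037    0.1078]
  [  0.1366    0.0894    0.1114    1.0894    0.0433    0.0586    0.0892]
  [  0.0676    0.1505    0.0712    0.1141    1.1148    0.0726    0.1602]
  [  0.0422    0.1181    0.0478    0.0580    0.1123    1.0307    0.0557]
  [  0.0692    0.1355    0.0442    0.0933    0.0760    0.0738    1.0787]
Total output x = L · d:
  x_0 = 1.1400·39 + 0.1577·26 + 0.1573·37 + 0.1521·84 + 0.0432·100 + 0.0893·48 + 0.1241·51 = 82.0861
  x_1 = 0.0679·39 + 1.1509·26 + 0.1344·37 + 0.0937·84 + 0.0735·100 + 0.0844·48 + 0.1483·51 = 64.3735
  x_2 = 0.1002·39 + 0.1405·26 + 1.1374·37 + 0.1045·84 + 0.0626·100 + 0.1037·48 + 0.1078·51 = 75.1473
  x_3 = 0.1366·39 + 0.0894·26 + 0.1114·37 + 1.0894·84 + 0.0433·100 + 0.0586·48 + 0.0892·51 = 114.9696
  x_4 = 0.0676·39 + 0.1505·26 + 0.0712·37 + 0.1141·84 + 1.1148·100 + 0.0726·48 + 0.1602·51 = 141.9098
  x_5 = 0.0422·39 + 0.1181·26 + 0.0478·37 + 0.0580·84 + 0.1123·100 + 1.0307·48 + 0.0557·51 = 74.9014
  x_6 = 0.0692·39 + 0.1355·26 + 0.0442·37 + 0.0933·84 + 0.0760·100 + 0.0738·48 + 1.0787·51 = 81.8409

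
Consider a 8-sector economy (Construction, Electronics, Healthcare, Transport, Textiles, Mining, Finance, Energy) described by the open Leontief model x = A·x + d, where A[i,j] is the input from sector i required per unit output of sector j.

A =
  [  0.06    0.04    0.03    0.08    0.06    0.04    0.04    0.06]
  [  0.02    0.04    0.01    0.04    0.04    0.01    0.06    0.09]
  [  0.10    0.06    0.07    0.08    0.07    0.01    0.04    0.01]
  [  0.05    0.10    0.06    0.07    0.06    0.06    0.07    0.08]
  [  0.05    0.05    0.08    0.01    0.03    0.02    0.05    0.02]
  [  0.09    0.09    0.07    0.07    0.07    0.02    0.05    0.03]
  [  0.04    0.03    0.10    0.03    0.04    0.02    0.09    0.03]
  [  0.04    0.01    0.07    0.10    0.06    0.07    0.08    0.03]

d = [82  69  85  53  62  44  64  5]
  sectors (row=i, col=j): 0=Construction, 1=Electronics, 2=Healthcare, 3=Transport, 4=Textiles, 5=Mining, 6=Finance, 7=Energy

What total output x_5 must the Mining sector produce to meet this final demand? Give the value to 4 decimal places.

Form M = I − A:
  [  0.94   -0.04   -0.03   -0.08   -0.06   -0.04   -0.04   -0.06]
  [ -0.02    0.96   -0.01   -0.04   -0.04   -0.01   -0.06   -0.09]
  [ -0.10   -0.06    0.93   -0.08   -0.07   -0.01   -0.04   -0.01]
  [ -0.05   -0.10   -0.06    0.93   -0.06   -0.06   -0.07   -0.08]
  [ -0.05   -0.05   -0.08   -0.01    0.97   -0.02   -0.05   -0.02]
  [ -0.09   -0.09   -0.07   -0.07   -0.07    0.98   -0.05   -0.03]
  [ -0.04   -0.03   -0.10   -0.03   -0.04   -0.02    0.91   -0.03]
  [ -0.04   -0.01   -0.07   -0.10   -0.06   -0.07   -0.08    0.97]
Leontief inverse L = M⁻¹:
  [  1.0986    0.0778    0.0734    0.1227    0.0978    0.0642    0.0831    0.0926]
  [  0.0464    1.0642    0.0443    0.0717    0.0674    0.0290    0.0949    0.1132]
  [  0.1416    0.1002    1.1131    0.1235    0.1095    0.0329    0.0831    0.0456]
  [  0.1005    0.1481    0.1166    1.1256    0.1097    0.0893    0.1276    0.1230]
  [  0.0803    0.0758    0.1114    0.0408    1.0579    0.0339    0.0802    0.0419]
  [  0.1348    0.1329    0.1176    0.1179    0.1134    1.0450    0.0987    0.0693]
  [  0.0781    0.0625    0.1424    0.0677    0.0746    0.0379    1.1290    0.0553]
  [  0.0875    0.0561    0.1229    0.1474    0.1037    0.0952    0.1288    1.0640]
Total output x = L · d:
  x_0 = 1.0986·82 + 0.0778·69 + 0.0734·85 + 0.1227·53 + 0.0978·62 + 0.0642·44 + 0.0831·64 + 0.0926·5 = 122.8708
  x_1 = 0.0464·82 + 1.0642·69 + 0.0443·85 + 0.0717·53 + 0.0674·62 + 0.0290·44 + 0.0949·64 + 0.1132·5 = 96.8926
  x_2 = 0.1416·82 + 0.1002·69 + 1.1131·85 + 0.1235·53 + 0.1095·62 + 0.0329·44 + 0.0831·64 + 0.0456·5 = 133.4620
  x_3 = 0.1005·82 + 0.1481·69 + 0.1166·85 + 1.1256·53 + 0.1097·62 + 0.0893·44 + 0.1276·64 + 0.1230·5 = 107.5336
  x_4 = 0.0803·82 + 0.0758·69 + 0.1114·85 + 0.0408·53 + 1.0579·62 + 0.0339·44 + 0.0802·64 + 0.0419·5 = 95.8706
  x_5 = 0.1348·82 + 0.1329·69 + 0.1176·85 + 0.1179·53 + 0.1134·62 + 1.0450·44 + 0.0987·64 + 0.0693·5 = 96.1482
  x_6 = 0.0781·82 + 0.0625·69 + 0.1424·85 + 0.0677·53 + 0.0746·62 + 0.0379·44 + 1.1290·64 + 0.0553·5 = 105.2265
  x_7 = 0.0875·82 + 0.0561·69 + 0.1229·85 + 0.1474·53 + 0.1037·62 + 0.0952·44 + 0.1288·64 + 1.0640·5 = 53.4847

96.1482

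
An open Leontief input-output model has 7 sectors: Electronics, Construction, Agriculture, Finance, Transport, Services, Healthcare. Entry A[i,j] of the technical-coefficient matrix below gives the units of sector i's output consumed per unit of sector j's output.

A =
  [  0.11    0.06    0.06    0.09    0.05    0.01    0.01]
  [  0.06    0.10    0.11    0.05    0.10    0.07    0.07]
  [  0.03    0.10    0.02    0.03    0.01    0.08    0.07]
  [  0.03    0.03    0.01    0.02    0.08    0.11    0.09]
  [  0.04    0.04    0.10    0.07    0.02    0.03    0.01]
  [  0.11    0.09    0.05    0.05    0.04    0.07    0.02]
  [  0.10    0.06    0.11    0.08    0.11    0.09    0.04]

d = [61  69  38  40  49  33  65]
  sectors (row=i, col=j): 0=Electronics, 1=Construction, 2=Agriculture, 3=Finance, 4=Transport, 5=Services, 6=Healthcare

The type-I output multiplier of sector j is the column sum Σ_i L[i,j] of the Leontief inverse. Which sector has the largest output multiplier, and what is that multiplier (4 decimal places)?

Form M = I − A:
  [  0.89   -0.06   -0.06   -0.09   -0.05   -0.01   -0.01]
  [ -0.06    0.90   -0.11   -0.05   -0.10   -0.07   -0.07]
  [ -0.03   -0.10    0.98   -0.03   -0.01   -0.08   -0.07]
  [ -0.03   -0.03   -0.01    0.98   -0.08   -0.11   -0.09]
  [ -0.04   -0.04   -0.10   -0.07    0.98   -0.03   -0.01]
  [ -0.11   -0.09   -0.05   -0.05   -0.04    0.93   -0.02]
  [ -0.10   -0.06   -0.11   -0.08   -0.11   -0.09    0.96]
Leontief inverse L = M⁻¹:
  [  1.1529    0.1038    0.0996    0.1264    0.0874    0.0505    0.0406]
  [  0.1243    1.1700    0.1752    0.1035    0.1541    0.1327    0.1135]
  [  0.0764    0.1466    1.0647    0.0650    0.0511    0.1223    0.0983]
  [  0.0795    0.0749    0.0566    1.0587    0.1177    0.1514    0.1140]
  [  0.0723    0.0780    0.1287    0.0958    1.0481    0.0665    0.0371]
  [  0.1635    0.1435    0.0983    0.0924    0.0829    1.1149    0.0521]
  [  0.1669    0.1294    0.1720    0.1349    0.1623    0.1523    1.0829]
Total output x = L · d:
  x_0 = 1.1529·61 + 0.1038·69 + 0.0996·38 + 0.1264·40 + 0.0874·49 + 0.0505·33 + 0.0406·65 = 94.9169
  x_1 = 0.1243·61 + 1.1700·69 + 0.1752·38 + 0.1035·40 + 0.1541·49 + 0.1327·33 + 0.1135·65 = 118.4193
  x_2 = 0.0764·61 + 0.1466·69 + 1.0647·38 + 0.0650·40 + 0.0511·49 + 0.1223·33 + 0.0983·65 = 70.7620
  x_3 = 0.0795·61 + 0.0749·69 + 0.0566·38 + 1.0587·40 + 0.1177·49 + 0.1514·33 + 0.1140·65 = 72.6861
  x_4 = 0.0723·61 + 0.0780·69 + 0.1287·38 + 0.0958·40 + 1.0481·49 + 0.0665·33 + 0.0371·65 = 74.4776
  x_5 = 0.1635·61 + 0.1435·69 + 0.0983·38 + 0.0924·40 + 0.0829·49 + 1.1149·33 + 0.0521·65 = 71.5464
  x_6 = 0.1669·61 + 0.1294·69 + 0.1720·38 + 0.1349·40 + 0.1623·49 + 0.1523·33 + 1.0829·65 = 114.4034
Output multipliers (column sums of L):
  Electronics: 1.8358
  Construction: 1.8462
  Agriculture: 1.7950
  Finance: 1.6768
  Transport: 1.7034
  Services: 1.7905
  Healthcare: 1.5385

Construction (1.8462)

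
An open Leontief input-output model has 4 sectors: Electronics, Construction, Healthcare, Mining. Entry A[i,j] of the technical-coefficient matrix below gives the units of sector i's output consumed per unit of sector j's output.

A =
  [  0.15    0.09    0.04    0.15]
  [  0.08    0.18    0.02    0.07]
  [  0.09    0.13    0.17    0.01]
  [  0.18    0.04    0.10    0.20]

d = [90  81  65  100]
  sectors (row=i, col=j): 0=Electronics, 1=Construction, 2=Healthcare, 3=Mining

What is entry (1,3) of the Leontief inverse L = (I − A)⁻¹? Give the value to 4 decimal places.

Form M = I − A:
  [  0.85   -0.09   -0.04   -0.15]
  [ -0.08    0.82   -0.02   -0.07]
  [ -0.09   -0.13    0.83   -0.01]
  [ -0.18   -0.04   -0.10    0.80]
Leontief inverse L = M⁻¹:
  [  1.2552    0.1650    0.0947    0.2510]
  [  0.1530    1.2517    0.0543    0.1389]
  [  0.1638    0.2155    1.2257    0.0649]
  [  0.3105    0.1266    0.1772    1.3215]
Total output x = L · d:
  x_0 = 1.2552·90 + 0.1650·81 + 0.0947·65 + 0.2510·100 = 157.5850
  x_1 = 0.1530·90 + 1.2517·81 + 0.0543·65 + 0.1389·100 = 132.5677
  x_2 = 0.1638·90 + 0.2155·81 + 1.2257·65 + 0.0649·100 = 118.3557
  x_3 = 0.3105·90 + 0.1266·81 + 0.1772·65 + 1.3215·100 = 181.8795

L[1,3] = 0.1389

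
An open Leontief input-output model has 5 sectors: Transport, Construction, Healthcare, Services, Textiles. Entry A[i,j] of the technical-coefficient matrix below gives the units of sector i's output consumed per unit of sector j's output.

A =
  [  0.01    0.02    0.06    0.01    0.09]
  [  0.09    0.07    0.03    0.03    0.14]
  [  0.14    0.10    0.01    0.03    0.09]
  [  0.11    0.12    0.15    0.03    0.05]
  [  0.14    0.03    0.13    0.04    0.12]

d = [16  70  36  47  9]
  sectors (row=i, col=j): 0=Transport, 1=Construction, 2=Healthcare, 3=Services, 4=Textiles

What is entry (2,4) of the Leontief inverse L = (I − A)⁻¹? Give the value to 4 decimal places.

Form M = I − A:
  [  0.99   -0.02   -0.06   -0.01   -0.09]
  [ -0.09    0.93   -0.03   -0.03   -0.14]
  [ -0.14   -0.10    0.99   -0.03   -0.09]
  [ -0.11   -0.12   -0.15    0.97   -0.05]
  [ -0.14   -0.03   -0.13   -0.04    0.88]
Leontief inverse L = M⁻¹:
  [  1.0449    0.0379    0.0835    0.0196    0.1226]
  [  0.1439    1.0988    0.0752    0.0460    0.1998]
  [  0.1864    0.1277    1.0516    0.0446    0.1495]
  [  0.1758    0.1636    0.1907    1.0488    0.1231]
  [  0.2067    0.0698    0.1799    0.0589    1.1903]
Total output x = L · d:
  x_0 = 1.0449·16 + 0.0379·70 + 0.0835·36 + 0.0196·47 + 0.1226·9 = 24.4038
  x_1 = 0.1439·16 + 1.0988·70 + 0.0752·36 + 0.0460·47 + 0.1998·9 = 85.8922
  x_2 = 0.1864·16 + 0.1277·70 + 1.0516·36 + 0.0446·47 + 0.1495·9 = 53.2173
  x_3 = 0.1758·16 + 0.1636·70 + 0.1907·36 + 1.0488·47 + 0.1231·9 = 71.5274
  x_4 = 0.2067·16 + 0.0698·70 + 0.1799·36 + 0.0589·47 + 1.1903·9 = 28.1507

L[2,4] = 0.1495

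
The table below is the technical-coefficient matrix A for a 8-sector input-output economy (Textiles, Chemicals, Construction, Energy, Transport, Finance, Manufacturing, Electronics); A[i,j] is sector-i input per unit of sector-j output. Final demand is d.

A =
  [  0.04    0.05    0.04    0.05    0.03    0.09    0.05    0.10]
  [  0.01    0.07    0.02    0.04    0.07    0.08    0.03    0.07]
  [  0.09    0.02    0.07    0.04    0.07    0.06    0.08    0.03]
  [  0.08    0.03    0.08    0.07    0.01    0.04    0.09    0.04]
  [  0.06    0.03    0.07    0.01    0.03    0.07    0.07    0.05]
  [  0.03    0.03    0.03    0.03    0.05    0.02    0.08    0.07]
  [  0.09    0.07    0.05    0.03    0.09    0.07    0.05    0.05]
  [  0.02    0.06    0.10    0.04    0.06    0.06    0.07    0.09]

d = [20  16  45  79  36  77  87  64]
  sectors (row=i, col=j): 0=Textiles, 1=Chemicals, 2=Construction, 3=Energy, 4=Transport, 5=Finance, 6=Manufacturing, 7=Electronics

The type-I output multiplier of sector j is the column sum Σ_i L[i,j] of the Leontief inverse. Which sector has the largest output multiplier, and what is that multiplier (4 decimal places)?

Manufacturing (1.9196)

Form M = I − A:
  [  0.96   -0.05   -0.04   -0.05   -0.03   -0.09   -0.05   -0.10]
  [ -0.01    0.93   -0.02   -0.04   -0.07   -0.08   -0.03   -0.07]
  [ -0.09   -0.02    0.93   -0.04   -0.07   -0.06   -0.08   -0.03]
  [ -0.08   -0.03   -0.08    0.93   -0.01   -0.04   -0.09   -0.04]
  [ -0.06   -0.03   -0.07   -0.01    0.97   -0.07   -0.07   -0.05]
  [ -0.03   -0.03   -0.03   -0.03   -0.05    0.98   -0.08   -0.07]
  [ -0.09   -0.07   -0.05   -0.03   -0.09   -0.07    0.95   -0.05]
  [ -0.02   -0.06   -0.10   -0.04   -0.06   -0.06   -0.07    0.91]
Leontief inverse L = M⁻¹:
  [  1.0790    0.0867    0.0869    0.0805    0.0727    0.1366    0.1025    0.1518]
  [  0.0420    1.1010    0.0590    0.0644    0.1057    0.1198    0.0743    0.1132]
  [  0.1358    0.0560    1.1163    0.0703    0.1126    0.1108    0.1332    0.0811]
  [  0.1255    0.0659    0.1256    1.1021    0.0523    0.0889    0.1416    0.0889]
  [  0.0968    0.0615    0.1089    0.0354    1.0688    0.1123    0.1147    0.0942]
  [  0.0630    0.0593    0.0670    0.0524    0.0839    1.0584    0.1191    0.1086]
  [  0.1338    0.1098    0.0986    0.0619    0.1355    0.1250    1.1057    0.1069]
  [  0.0678    0.1000    0.1532    0.0727    0.1097    0.1138    0.1285    1.1441]
Total output x = L · d:
  x_0 = 1.0790·20 + 0.0867·16 + 0.0869·45 + 0.0805·79 + 0.0727·36 + 0.1366·77 + 0.1025·87 + 0.1518·64 = 65.0045
  x_1 = 0.0420·20 + 1.1010·16 + 0.0590·45 + 0.0644·79 + 0.1057·36 + 0.1198·77 + 0.0743·87 + 0.1132·64 = 52.9387
  x_2 = 0.1358·20 + 0.0560·16 + 1.1163·45 + 0.0703·79 + 0.1126·36 + 0.1108·77 + 0.1332·87 + 0.0811·64 = 88.7635
  x_3 = 0.1255·20 + 0.0659·16 + 0.1256·45 + 1.1021·79 + 0.0523·36 + 0.0889·77 + 0.1416·87 + 0.0889·64 = 123.0117
  x_4 = 0.0968·20 + 0.0615·16 + 0.1089·45 + 0.0354·79 + 1.0688·36 + 0.1123·77 + 0.1147·87 + 0.0942·64 = 73.7552
  x_5 = 0.0630·20 + 0.0593·16 + 0.0670·45 + 0.0524·79 + 0.0839·36 + 1.0584·77 + 0.1191·87 + 0.1086·64 = 111.1972
  x_6 = 0.1338·20 + 0.1098·16 + 0.0986·45 + 0.0619·79 + 0.1355·36 + 0.1250·77 + 1.1057·87 + 0.1069·64 = 131.3070
  x_7 = 0.0678·20 + 0.1000·16 + 0.1532·45 + 0.0727·79 + 0.1097·36 + 0.1138·77 + 0.1285·87 + 1.1441·64 = 112.7054
Output multipliers (column sums of L):
  Textiles: 1.7437
  Chemicals: 1.6404
  Construction: 1.8155
  Energy: 1.5397
  Transport: 1.7412
  Finance: 1.8656
  Manufacturing: 1.9196
  Electronics: 1.8889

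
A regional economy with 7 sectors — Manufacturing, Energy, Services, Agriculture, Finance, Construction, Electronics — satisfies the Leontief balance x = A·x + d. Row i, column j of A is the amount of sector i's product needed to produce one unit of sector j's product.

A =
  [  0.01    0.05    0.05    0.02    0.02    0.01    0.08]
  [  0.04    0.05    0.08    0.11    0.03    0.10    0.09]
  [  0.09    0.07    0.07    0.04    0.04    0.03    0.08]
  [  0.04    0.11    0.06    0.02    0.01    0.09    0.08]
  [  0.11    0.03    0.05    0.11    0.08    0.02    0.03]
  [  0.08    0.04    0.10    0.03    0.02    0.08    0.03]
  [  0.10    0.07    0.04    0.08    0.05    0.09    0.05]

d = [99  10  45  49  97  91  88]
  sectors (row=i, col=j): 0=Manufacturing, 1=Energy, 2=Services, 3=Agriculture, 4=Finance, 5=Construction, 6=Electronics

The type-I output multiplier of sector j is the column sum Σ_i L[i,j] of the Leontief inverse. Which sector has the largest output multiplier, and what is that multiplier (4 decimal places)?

Manufacturing (1.7797)

Form M = I − A:
  [  0.99   -0.05   -0.05   -0.02   -0.02   -0.01   -0.08]
  [ -0.04    0.95   -0.08   -0.11   -0.03   -0.10   -0.09]
  [ -0.09   -0.07    0.93   -0.04   -0.04   -0.03   -0.08]
  [ -0.04   -0.11   -0.06    0.98   -0.01   -0.09   -0.08]
  [ -0.11   -0.03   -0.05   -0.11    0.92   -0.02   -0.03]
  [ -0.08   -0.04   -0.10   -0.03   -0.02    0.92   -0.03]
  [ -0.10   -0.07   -0.04   -0.08   -0.05   -0.09    0.95]
Leontief inverse L = M⁻¹:
  [  1.0399    0.0764    0.0761    0.0468    0.0356    0.0380    0.1075]
  [  0.0967    1.1046    0.1362    0.1544    0.0569    0.1560    0.1440]
  [  0.1349    0.1129    1.1141    0.0807    0.0644    0.0718    0.1270]
  [  0.0863    0.1515    0.1082    1.0618    0.0329    0.1378    0.1255]
  [  0.1526    0.0750    0.0931    0.1473    1.1038    0.0588    0.0769]
  [  0.1203    0.0774    0.1422    0.0614    0.0401    1.1151    0.0711]
  [  0.1490    0.1182    0.0924    0.1227    0.0753    0.1389    1.1013]
Total output x = L · d:
  x_0 = 1.0399·99 + 0.0764·10 + 0.0761·45 + 0.0468·49 + 0.0356·97 + 0.0380·91 + 0.1075·88 = 125.7967
  x_1 = 0.0967·99 + 1.1046·10 + 0.1362·45 + 0.1544·49 + 0.0569·97 + 0.1560·91 + 0.1440·88 = 66.7101
  x_2 = 0.1349·99 + 0.1129·10 + 1.1141·45 + 0.0807·49 + 0.0644·97 + 0.0718·91 + 0.1270·88 = 92.5230
  x_3 = 0.0863·99 + 0.1515·10 + 0.1082·45 + 1.0618·49 + 0.0329·97 + 0.1378·91 + 0.1255·88 = 93.7308
  x_4 = 0.1526·99 + 0.0750·10 + 0.0931·45 + 0.1473·49 + 1.1038·97 + 0.0588·91 + 0.0769·88 = 146.4547
  x_5 = 0.1203·99 + 0.0774·10 + 0.1422·45 + 0.0614·49 + 0.0401·97 + 1.1151·91 + 0.0711·88 = 133.7109
  x_6 = 0.1490·99 + 0.1182·10 + 0.0924·45 + 0.1227·49 + 0.0753·97 + 0.1389·91 + 1.1013·88 = 142.9531
Output multipliers (column sums of L):
  Manufacturing: 1.7797
  Energy: 1.7161
  Services: 1.7624
  Agriculture: 1.6751
  Finance: 1.4090
  Construction: 1.7163
  Electronics: 1.7532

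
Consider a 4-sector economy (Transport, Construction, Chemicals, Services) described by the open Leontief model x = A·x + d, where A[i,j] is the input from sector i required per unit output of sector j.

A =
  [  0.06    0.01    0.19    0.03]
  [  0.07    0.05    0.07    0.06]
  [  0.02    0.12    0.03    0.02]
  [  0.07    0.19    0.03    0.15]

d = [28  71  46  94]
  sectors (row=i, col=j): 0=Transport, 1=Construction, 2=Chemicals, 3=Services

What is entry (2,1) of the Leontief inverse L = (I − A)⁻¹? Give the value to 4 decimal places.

L[2,1] = 0.1401

Form M = I − A:
  [  0.94   -0.01   -0.19   -0.03]
  [ -0.07    0.95   -0.07   -0.06]
  [ -0.02   -0.12    0.97   -0.02]
  [ -0.07   -0.19   -0.03    0.85]
Leontief inverse L = M⁻¹:
  [  1.0754    0.0478    0.2155    0.0464]
  [  0.0888    1.0823    0.0980    0.0818]
  [  0.0354    0.1401    1.0491    0.0358]
  [  0.1097    0.2508    0.0767    1.1998]
Total output x = L · d:
  x_0 = 1.0754·28 + 0.0478·71 + 0.2155·46 + 0.0464·94 = 47.7846
  x_1 = 0.0888·28 + 1.0823·71 + 0.0980·46 + 0.0818·94 = 91.5322
  x_2 = 0.0354·28 + 0.1401·71 + 1.0491·46 + 0.0358·94 = 62.5602
  x_3 = 0.1097·28 + 0.2508·71 + 0.0767·46 + 1.1998·94 = 137.1916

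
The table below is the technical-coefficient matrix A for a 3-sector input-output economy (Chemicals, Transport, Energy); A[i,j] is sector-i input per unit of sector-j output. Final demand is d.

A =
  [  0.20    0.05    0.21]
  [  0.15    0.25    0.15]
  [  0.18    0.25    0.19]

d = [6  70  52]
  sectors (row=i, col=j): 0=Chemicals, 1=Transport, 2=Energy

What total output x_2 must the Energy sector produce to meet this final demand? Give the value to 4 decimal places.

112.7077

Form M = I − A:
  [  0.80   -0.05   -0.21]
  [ -0.15    0.75   -0.15]
  [ -0.18   -0.25    0.81]
Leontief inverse L = M⁻¹:
  [  1.3823    0.2255    0.4001]
  [  0.3601    1.4798    0.3674]
  [  0.4183    0.5069    1.4369]
Total output x = L · d:
  x_0 = 1.3823·6 + 0.2255·70 + 0.4001·52 = 44.8891
  x_1 = 0.3601·6 + 1.4798·70 + 0.3674·52 = 124.8527
  x_2 = 0.4183·6 + 0.5069·70 + 1.4369·52 = 112.7077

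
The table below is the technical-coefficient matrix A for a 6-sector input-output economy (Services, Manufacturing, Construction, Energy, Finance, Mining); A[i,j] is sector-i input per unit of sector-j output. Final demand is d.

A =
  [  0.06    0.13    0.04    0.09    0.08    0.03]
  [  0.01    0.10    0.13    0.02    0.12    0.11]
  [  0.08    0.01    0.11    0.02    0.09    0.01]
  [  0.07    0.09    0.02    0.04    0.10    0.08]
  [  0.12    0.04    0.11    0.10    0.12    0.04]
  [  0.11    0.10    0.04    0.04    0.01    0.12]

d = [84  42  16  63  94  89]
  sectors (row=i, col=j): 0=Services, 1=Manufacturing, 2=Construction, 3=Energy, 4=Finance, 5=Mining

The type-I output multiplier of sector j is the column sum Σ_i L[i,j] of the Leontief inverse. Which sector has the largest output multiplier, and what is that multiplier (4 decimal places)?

Finance (1.9295)

Form M = I − A:
  [  0.94   -0.13   -0.04   -0.09   -0.08   -0.03]
  [ -0.01    0.90   -0.13   -0.02   -0.12   -0.11]
  [ -0.08   -0.01    0.89   -0.02   -0.09   -0.01]
  [ -0.07   -0.09   -0.02    0.96   -0.10   -0.08]
  [ -0.12   -0.04   -0.11   -0.10    0.88   -0.04]
  [ -0.11   -0.10   -0.04   -0.04   -0.01    0.88]
Leontief inverse L = M⁻¹:
  [  1.1135    0.1909    0.1035    0.1299    0.1535    0.0818]
  [  0.0786    1.1580    0.2056    0.0630    0.1951    0.1644]
  [  0.1251    0.0464    1.1563    0.0530    0.1424    0.0345]
  [  0.1247    0.1486    0.0776    1.0805    0.1638    0.1294]
  [  0.1926    0.1089    0.1811    0.1535    1.2057    0.0910]
  [  0.1617    0.1656    0.0944    0.0767    0.0690    1.1737]
Total output x = L · d:
  x_0 = 1.1135·84 + 0.1909·42 + 0.1035·16 + 0.1299·63 + 0.1535·94 + 0.0818·89 = 133.1064
  x_1 = 0.0786·84 + 1.1580·42 + 0.2056·16 + 0.0630·63 + 0.1951·94 + 0.1644·89 = 95.4645
  x_2 = 0.1251·84 + 0.0464·42 + 1.1563·16 + 0.0530·63 + 0.1424·94 + 0.0345·89 = 50.7504
  x_3 = 0.1247·84 + 0.1486·42 + 0.0776·16 + 1.0805·63 + 0.1638·94 + 0.1294·89 = 112.9429
  x_4 = 0.1926·84 + 0.1089·42 + 0.1811·16 + 0.1535·63 + 1.2057·94 + 0.0910·89 = 154.7512
  x_5 = 0.1617·84 + 0.1656·42 + 0.0944·16 + 0.0767·63 + 0.0690·94 + 1.1737·89 = 137.8220
Output multipliers (column sums of L):
  Services: 1.7962
  Manufacturing: 1.8183
  Construction: 1.8186
  Energy: 1.5566
  Finance: 1.9295
  Mining: 1.6748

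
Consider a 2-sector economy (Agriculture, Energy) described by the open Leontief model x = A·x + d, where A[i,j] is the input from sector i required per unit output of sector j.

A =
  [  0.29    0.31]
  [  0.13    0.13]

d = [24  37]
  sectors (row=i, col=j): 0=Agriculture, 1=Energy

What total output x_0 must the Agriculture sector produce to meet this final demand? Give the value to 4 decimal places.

Form M = I − A:
  [  0.71   -0.31]
  [ -0.13    0.87]
Leontief inverse L = M⁻¹:
  [  1.5068    0.5369]
  [  0.2251    1.2297]
Total output x = L · d:
  x_0 = 1.5068·24 + 0.5369·37 = 56.0270
  x_1 = 0.2251·24 + 1.2297·37 = 50.9006

56.0270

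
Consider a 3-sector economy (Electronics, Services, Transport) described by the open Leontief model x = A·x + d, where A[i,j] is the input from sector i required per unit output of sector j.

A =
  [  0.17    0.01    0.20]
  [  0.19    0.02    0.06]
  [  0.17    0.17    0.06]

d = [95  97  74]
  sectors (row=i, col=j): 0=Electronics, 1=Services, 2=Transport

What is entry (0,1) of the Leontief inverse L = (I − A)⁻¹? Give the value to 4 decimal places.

Form M = I − A:
  [  0.83   -0.01   -0.20]
  [ -0.19    0.98   -0.06]
  [ -0.17   -0.17    0.94]
Leontief inverse L = M⁻¹:
  [  1.2751    0.0607    0.2752]
  [  0.2643    1.0444    0.1229]
  [  0.2784    0.1999    1.1358]
Total output x = L · d:
  x_0 = 1.2751·95 + 0.0607·97 + 0.2752·74 = 147.3881
  x_1 = 0.2643·95 + 1.0444·97 + 0.1229·74 = 135.5070
  x_2 = 0.2784·95 + 0.1999·97 + 1.1358·74 = 129.8853

L[0,1] = 0.0607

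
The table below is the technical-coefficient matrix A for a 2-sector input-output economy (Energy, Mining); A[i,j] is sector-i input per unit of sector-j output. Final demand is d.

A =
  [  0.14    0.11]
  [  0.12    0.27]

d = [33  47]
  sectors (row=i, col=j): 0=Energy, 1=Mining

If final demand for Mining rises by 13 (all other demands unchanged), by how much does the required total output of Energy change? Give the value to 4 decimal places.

2.3267

Form M = I − A:
  [  0.86   -0.11]
  [ -0.12    0.73]
Leontief inverse L = M⁻¹:
  [  1.1878    0.1790]
  [  0.1952    1.3993]
Total output x = L · d:
  x_0 = 1.1878·33 + 0.1790·47 = 47.6082
  x_1 = 0.1952·33 + 1.3993·47 = 72.2096
Δx_0 = L[0,1] · Δd_1 = 0.1790 · 13 = 2.3267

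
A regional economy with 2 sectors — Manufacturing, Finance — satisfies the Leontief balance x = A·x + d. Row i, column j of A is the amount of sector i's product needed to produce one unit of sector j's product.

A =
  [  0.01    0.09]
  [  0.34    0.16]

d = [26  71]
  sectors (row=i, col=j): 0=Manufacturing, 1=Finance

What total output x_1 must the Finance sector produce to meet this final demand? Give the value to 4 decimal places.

98.7890

Form M = I − A:
  [  0.99   -0.09]
  [ -0.34    0.84]
Leontief inverse L = M⁻¹:
  [  1.0487    0.1124]
  [  0.4245    1.2360]
Total output x = L · d:
  x_0 = 1.0487·26 + 0.1124·71 = 35.2434
  x_1 = 0.4245·26 + 1.2360·71 = 98.7890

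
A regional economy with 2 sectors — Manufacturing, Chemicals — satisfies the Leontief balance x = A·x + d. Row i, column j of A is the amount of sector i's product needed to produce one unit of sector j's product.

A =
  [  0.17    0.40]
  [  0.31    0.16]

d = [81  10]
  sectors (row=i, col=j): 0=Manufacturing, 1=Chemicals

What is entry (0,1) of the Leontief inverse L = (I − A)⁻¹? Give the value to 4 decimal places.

Form M = I − A:
  [  0.83   -0.40]
  [ -0.31    0.84]
Leontief inverse L = M⁻¹:
  [  1.4655    0.6978]
  [  0.5408    1.4480]
Total output x = L · d:
  x_0 = 1.4655·81 + 0.6978·10 = 125.6804
  x_1 = 0.5408·81 + 1.4480·10 = 58.2868

L[0,1] = 0.6978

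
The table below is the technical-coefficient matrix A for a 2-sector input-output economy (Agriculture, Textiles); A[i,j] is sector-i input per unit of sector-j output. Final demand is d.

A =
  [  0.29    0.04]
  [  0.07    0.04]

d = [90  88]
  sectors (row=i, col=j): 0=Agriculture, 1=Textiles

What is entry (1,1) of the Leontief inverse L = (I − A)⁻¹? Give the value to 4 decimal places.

L[1,1] = 1.0460

Form M = I − A:
  [  0.71   -0.04]
  [ -0.07    0.96]
Leontief inverse L = M⁻¹:
  [  1.4143    0.0589]
  [  0.1031    1.0460]
Total output x = L · d:
  x_0 = 1.4143·90 + 0.0589·88 = 132.4691
  x_1 = 0.1031·90 + 1.0460·88 = 101.3259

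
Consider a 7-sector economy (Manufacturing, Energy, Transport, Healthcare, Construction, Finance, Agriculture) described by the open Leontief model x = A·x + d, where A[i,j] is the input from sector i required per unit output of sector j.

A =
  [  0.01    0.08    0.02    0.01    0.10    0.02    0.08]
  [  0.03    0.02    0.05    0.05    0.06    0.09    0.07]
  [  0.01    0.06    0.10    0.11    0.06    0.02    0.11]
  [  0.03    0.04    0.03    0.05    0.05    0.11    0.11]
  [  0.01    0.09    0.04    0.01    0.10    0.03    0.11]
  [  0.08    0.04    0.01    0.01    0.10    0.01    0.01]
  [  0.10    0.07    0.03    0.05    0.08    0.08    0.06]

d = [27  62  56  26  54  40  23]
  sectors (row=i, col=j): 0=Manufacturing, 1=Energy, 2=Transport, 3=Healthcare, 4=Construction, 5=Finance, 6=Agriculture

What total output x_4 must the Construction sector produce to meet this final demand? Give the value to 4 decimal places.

82.2129

Form M = I − A:
  [  0.99   -0.08   -0.02   -0.01   -0.10   -0.02   -0.08]
  [ -0.03    0.98   -0.05   -0.05   -0.06   -0.09   -0.07]
  [ -0.01   -0.06    0.90   -0.11   -0.06   -0.02   -0.11]
  [ -0.03   -0.04   -0.03    0.95   -0.05   -0.11   -0.11]
  [ -0.01   -0.09   -0.04   -0.01    0.90   -0.03   -0.11]
  [ -0.08   -0.04   -0.01   -0.01   -0.10    0.99   -0.01]
  [ -0.10   -0.07   -0.03   -0.05   -0.08   -0.08    0.94]
Leontief inverse L = M⁻¹:
  [  1.0325    0.1119    0.0411    0.0300    0.1429    0.0494    0.1218]
  [  0.0572    1.0555    0.0723    0.0730    0.1090    0.1192    0.1145]
  [  0.0437    0.1054    1.1348    0.1487    0.1190    0.0678    0.1764]
  [  0.0642    0.0792    0.0532    1.0745    0.1057    0.1449    0.1572]
  [  0.0388    0.1286    0.0665    0.0361    1.1520    0.0657    0.1604]
  [  0.0921    0.0677    0.0255    0.0221    0.1360    1.0289    0.0453]
  [  0.1301    0.1148    0.0566    0.0755    0.1424    0.1172    1.1168]
Total output x = L · d:
  x_0 = 1.0325·27 + 0.1119·62 + 0.0411·56 + 0.0300·26 + 0.1429·54 + 0.0494·40 + 0.1218·23 = 50.3872
  x_1 = 0.0572·27 + 1.0555·62 + 0.0723·56 + 0.0730·26 + 0.1090·54 + 0.1192·40 + 0.1145·23 = 86.2277
  x_2 = 0.0437·27 + 0.1054·62 + 1.1348·56 + 0.1487·26 + 0.1190·54 + 0.0678·40 + 0.1764·23 = 88.3227
  x_3 = 0.0642·27 + 0.0792·62 + 0.0532·56 + 1.0745·26 + 0.1057·54 + 0.1449·40 + 0.1572·23 = 52.6812
  x_4 = 0.0388·27 + 0.1286·62 + 0.0665·56 + 0.0361·26 + 1.1520·54 + 0.0657·40 + 0.1604·23 = 82.2129
  x_5 = 0.0921·27 + 0.0677·62 + 0.0255·56 + 0.0221·26 + 0.1360·54 + 1.0289·40 + 0.0453·23 = 58.2320
  x_6 = 0.1301·27 + 0.1148·62 + 0.0566·56 + 0.0755·26 + 0.1424·54 + 0.1172·40 + 1.1168·23 = 53.8234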